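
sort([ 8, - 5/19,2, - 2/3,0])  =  [ - 2/3,  -  5/19,0,2,8 ]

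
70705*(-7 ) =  - 494935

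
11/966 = 11/966 = 0.01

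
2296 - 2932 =-636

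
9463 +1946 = 11409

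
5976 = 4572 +1404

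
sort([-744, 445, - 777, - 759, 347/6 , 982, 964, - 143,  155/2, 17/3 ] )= [ - 777, - 759,-744, - 143,17/3  ,  347/6, 155/2, 445, 964, 982]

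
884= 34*26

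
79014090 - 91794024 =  -12779934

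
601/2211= 601/2211 = 0.27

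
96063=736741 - 640678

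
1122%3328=1122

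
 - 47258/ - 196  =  241 + 11/98 =241.11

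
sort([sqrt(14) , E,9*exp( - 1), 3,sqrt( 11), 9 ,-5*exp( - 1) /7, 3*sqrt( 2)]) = [ - 5*exp ( - 1 )/7,  E,3 , 9*exp( -1), sqrt(11),sqrt (14), 3*sqrt(2),9 ]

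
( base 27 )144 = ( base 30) S1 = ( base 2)1101001001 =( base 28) 121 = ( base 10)841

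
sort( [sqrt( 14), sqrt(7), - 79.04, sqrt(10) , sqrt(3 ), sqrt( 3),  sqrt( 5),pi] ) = [ - 79.04, sqrt( 3), sqrt( 3),sqrt( 5), sqrt(7 ),pi, sqrt( 10),sqrt(14 )]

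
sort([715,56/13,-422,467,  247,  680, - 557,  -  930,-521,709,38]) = [ - 930,-557,- 521,-422,56/13, 38, 247 , 467 , 680,  709,715] 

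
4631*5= 23155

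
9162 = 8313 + 849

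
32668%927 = 223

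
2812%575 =512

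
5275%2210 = 855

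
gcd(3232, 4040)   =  808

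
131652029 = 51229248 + 80422781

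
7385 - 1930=5455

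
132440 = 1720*77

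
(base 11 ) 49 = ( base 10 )53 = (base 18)2H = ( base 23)27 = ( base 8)65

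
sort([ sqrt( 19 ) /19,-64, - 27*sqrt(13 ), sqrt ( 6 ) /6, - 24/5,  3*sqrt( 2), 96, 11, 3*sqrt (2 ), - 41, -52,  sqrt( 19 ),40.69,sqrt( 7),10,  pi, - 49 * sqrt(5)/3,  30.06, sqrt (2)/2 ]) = [ -27*sqrt(13 ), - 64, - 52,- 41, - 49 * sqrt (5 ) /3, - 24/5,sqrt(19)/19, sqrt(6)/6, sqrt(2 )/2,sqrt ( 7),pi, 3*sqrt( 2),3 * sqrt (2),sqrt(19 ),10, 11, 30.06, 40.69,96]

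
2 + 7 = 9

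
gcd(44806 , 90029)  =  1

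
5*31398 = 156990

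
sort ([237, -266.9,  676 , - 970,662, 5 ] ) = [ - 970 , - 266.9 , 5, 237,  662,  676]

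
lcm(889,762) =5334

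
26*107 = 2782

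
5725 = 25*229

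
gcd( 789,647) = 1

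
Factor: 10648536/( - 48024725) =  - 2^3 * 3^1*5^( - 2)*7^( - 1)*29^ ( - 1) * 9463^( - 1)*443689^1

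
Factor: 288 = 2^5*3^2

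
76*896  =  68096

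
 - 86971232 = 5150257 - 92121489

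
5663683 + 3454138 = 9117821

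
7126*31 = 220906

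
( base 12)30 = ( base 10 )36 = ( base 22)1e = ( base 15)26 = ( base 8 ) 44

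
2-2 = 0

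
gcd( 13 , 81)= 1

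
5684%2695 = 294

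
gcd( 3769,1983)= 1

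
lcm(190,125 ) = 4750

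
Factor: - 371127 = - 3^1*17^1*19^1*383^1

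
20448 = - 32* ( - 639 )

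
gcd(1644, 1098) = 6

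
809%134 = 5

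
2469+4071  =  6540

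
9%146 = 9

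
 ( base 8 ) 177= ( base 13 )9A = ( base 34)3P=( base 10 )127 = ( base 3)11201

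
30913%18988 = 11925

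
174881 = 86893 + 87988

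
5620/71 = 5620/71 = 79.15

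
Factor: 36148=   2^2*7^1 * 1291^1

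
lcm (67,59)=3953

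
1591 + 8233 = 9824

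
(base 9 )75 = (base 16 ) 44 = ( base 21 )35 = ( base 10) 68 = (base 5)233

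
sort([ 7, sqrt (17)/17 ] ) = [sqrt(17 ) /17, 7]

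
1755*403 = 707265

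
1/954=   1/954 = 0.00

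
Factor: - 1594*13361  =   - 2^1*31^1*431^1*797^1 = - 21297434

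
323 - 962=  - 639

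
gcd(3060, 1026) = 18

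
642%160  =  2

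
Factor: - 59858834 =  - 2^1 * 7^1*23^1*185897^1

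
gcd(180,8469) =9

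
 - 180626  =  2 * ( -90313 )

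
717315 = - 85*( - 8439)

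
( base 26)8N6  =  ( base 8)13574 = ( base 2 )1011101111100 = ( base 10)6012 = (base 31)67T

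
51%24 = 3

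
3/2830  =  3/2830 = 0.00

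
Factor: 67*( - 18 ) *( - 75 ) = 2^1*3^3*5^2 * 67^1  =  90450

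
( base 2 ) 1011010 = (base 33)2o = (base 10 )90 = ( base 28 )36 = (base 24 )3I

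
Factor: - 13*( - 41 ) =533 = 13^1 * 41^1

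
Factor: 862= 2^1*431^1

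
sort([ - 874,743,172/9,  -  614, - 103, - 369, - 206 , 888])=[ - 874 ,  -  614, - 369, - 206, - 103, 172/9,743,888]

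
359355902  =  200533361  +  158822541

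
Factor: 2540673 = 3^3*94099^1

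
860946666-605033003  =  255913663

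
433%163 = 107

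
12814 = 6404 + 6410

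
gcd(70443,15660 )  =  27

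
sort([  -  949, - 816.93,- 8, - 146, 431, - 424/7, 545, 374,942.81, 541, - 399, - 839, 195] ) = [-949,  -  839, - 816.93, - 399, - 146, - 424/7, - 8, 195, 374, 431, 541,  545,942.81] 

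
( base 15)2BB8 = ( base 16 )24b6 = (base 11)7074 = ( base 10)9398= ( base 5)300043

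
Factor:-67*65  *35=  - 152425 = - 5^2*7^1*13^1*67^1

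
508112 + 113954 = 622066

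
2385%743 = 156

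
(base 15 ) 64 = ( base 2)1011110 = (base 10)94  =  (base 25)3J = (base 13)73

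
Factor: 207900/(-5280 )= - 2^(  -  3 )*3^2*5^1*7^1 = -  315/8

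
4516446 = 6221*726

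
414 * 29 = 12006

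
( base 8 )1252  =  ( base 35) JH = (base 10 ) 682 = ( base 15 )307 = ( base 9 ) 837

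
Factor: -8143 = -17^1*  479^1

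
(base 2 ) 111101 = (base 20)31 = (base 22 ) 2h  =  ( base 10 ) 61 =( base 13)49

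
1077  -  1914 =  - 837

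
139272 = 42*3316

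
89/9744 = 89/9744 = 0.01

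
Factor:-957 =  - 3^1*11^1 * 29^1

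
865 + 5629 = 6494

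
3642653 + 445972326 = 449614979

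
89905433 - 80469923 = 9435510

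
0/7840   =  0 = 0.00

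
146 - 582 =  - 436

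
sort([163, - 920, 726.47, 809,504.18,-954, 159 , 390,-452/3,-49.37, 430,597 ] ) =[ - 954, - 920, - 452/3, - 49.37,159, 163, 390,430,504.18,597, 726.47, 809]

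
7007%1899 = 1310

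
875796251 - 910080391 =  - 34284140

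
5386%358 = 16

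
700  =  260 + 440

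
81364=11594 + 69770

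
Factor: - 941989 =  - 941989^1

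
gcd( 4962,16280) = 2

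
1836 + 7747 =9583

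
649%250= 149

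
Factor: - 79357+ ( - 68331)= - 147688 = - 2^3*18461^1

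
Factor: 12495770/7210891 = 2^1*5^1*7^1*23^(-1)*137^1*1303^1*313517^( - 1 )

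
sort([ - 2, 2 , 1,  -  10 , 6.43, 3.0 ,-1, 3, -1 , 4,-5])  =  [ - 10 , - 5 ,-2 , - 1 , -1, 1,2,3.0,3,  4,  6.43 ]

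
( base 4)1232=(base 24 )4E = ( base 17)68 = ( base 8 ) 156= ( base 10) 110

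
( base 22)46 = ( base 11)86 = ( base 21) 4A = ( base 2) 1011110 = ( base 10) 94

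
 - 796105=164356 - 960461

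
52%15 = 7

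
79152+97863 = 177015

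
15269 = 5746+9523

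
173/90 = 1 + 83/90 = 1.92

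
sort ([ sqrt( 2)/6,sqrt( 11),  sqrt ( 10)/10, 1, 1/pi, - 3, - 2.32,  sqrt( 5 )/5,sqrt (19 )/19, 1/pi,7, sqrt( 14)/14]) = [ - 3  , - 2.32,sqrt( 19)/19, sqrt( 2)/6,sqrt( 14) /14, sqrt(10 )/10,1/pi,1/pi, sqrt( 5)/5, 1,sqrt( 11),7]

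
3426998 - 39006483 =-35579485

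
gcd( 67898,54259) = 1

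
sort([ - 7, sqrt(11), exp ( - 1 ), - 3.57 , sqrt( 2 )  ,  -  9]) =[-9,-7, -3.57,exp( - 1) , sqrt( 2),sqrt(11 ) ] 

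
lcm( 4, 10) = 20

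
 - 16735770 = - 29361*570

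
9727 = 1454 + 8273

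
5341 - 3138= 2203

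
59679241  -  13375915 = 46303326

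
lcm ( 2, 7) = 14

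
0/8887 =0 = 0.00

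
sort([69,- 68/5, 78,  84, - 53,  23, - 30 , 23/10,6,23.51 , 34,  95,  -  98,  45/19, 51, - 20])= [ - 98, - 53 , - 30, - 20 , - 68/5, 23/10,45/19, 6, 23,23.51,34, 51 , 69,  78, 84,  95] 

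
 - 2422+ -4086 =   -  6508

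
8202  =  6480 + 1722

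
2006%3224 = 2006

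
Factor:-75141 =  - 3^3*11^2*23^1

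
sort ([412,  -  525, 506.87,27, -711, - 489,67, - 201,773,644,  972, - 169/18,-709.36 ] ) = [- 711, - 709.36, - 525, - 489, - 201, - 169/18,  27, 67, 412, 506.87 , 644 , 773, 972] 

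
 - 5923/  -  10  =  592+3/10 = 592.30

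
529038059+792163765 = 1321201824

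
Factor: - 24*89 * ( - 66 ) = 140976 = 2^4*3^2 * 11^1*89^1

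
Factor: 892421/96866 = 2^( - 1)*7^( - 1)*11^(-1 )*17^(-1)* 37^( - 1)*892421^1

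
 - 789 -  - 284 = - 505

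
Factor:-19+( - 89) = - 2^2*3^3  =  - 108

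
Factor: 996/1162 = 2^1 *3^1 * 7^(  -  1)= 6/7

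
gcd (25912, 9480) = 632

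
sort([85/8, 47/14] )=[47/14,85/8 ]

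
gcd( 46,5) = 1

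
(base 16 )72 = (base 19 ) 60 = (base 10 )114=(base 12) 96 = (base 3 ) 11020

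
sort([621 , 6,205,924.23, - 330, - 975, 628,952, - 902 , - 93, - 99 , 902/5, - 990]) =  [-990,- 975, - 902, - 330, - 99, - 93, 6,902/5,  205 , 621, 628, 924.23, 952 ] 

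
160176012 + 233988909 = 394164921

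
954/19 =954/19  =  50.21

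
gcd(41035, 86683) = 1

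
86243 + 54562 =140805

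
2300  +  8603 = 10903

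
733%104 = 5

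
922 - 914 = 8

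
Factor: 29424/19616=2^( - 1)* 3^1 = 3/2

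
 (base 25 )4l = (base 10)121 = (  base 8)171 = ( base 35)3g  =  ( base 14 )89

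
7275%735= 660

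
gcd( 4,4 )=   4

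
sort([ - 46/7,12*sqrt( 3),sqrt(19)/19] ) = [ - 46/7, sqrt( 19 ) /19,12*sqrt(3 )] 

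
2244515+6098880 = 8343395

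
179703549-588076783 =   -  408373234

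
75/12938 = 75/12938 = 0.01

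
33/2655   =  11/885 = 0.01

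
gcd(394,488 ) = 2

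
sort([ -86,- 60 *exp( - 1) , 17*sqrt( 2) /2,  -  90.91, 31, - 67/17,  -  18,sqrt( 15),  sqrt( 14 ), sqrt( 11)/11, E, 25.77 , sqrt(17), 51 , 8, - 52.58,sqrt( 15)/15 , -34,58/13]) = [ - 90.91,  -  86 ,  -  52.58,  -  34 , - 60 *exp(-1) ,-18, - 67/17 , sqrt(15)/15,sqrt( 11)/11, E,sqrt( 14), sqrt( 15) , sqrt( 17),58/13,8,17*sqrt( 2 ) /2, 25.77, 31,51] 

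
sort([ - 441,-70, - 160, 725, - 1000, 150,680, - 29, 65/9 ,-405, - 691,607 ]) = [ - 1000, - 691, - 441, - 405, - 160 , - 70,-29,65/9, 150,607, 680  ,  725]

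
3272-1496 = 1776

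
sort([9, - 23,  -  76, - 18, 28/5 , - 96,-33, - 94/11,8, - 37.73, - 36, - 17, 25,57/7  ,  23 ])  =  [-96, - 76, - 37.73,  -  36,-33, - 23 , - 18, - 17,-94/11,28/5,  8, 57/7 , 9,23,25] 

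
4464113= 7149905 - 2685792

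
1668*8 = 13344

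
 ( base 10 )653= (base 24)135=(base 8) 1215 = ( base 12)465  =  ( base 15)2D8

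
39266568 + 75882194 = 115148762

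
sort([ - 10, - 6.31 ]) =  [ - 10, - 6.31 ] 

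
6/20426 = 3/10213 = 0.00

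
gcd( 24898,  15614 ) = 422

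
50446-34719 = 15727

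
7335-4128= 3207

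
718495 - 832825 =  - 114330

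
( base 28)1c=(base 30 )1a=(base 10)40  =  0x28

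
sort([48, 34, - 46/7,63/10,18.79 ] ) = [ - 46/7,63/10, 18.79 , 34,  48]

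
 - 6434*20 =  - 128680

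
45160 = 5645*8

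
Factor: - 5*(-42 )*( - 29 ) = -6090=- 2^1*3^1*5^1*7^1* 29^1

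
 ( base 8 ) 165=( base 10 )117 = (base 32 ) 3l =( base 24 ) 4L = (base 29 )41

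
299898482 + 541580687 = 841479169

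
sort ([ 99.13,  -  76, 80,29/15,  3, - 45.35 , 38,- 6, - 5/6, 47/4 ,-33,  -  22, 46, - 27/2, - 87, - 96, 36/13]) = [ - 96,-87,-76,-45.35,-33, - 22,-27/2,  -  6, - 5/6,29/15,  36/13,3,47/4, 38,46,80,99.13 ] 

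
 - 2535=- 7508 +4973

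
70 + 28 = 98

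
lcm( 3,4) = 12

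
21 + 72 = 93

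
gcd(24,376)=8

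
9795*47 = 460365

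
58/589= 58/589  =  0.10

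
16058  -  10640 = 5418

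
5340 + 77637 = 82977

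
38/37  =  38/37 = 1.03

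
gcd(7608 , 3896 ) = 8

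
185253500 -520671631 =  - 335418131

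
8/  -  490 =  - 4/245 = - 0.02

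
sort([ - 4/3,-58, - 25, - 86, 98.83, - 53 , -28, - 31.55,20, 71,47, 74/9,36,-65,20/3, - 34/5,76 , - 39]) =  [ - 86,  -  65, - 58, - 53 , - 39, - 31.55, - 28, - 25, - 34/5, - 4/3,20/3, 74/9, 20, 36 , 47, 71,76, 98.83]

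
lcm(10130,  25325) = 50650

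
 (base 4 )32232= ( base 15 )42C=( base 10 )942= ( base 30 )11c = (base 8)1656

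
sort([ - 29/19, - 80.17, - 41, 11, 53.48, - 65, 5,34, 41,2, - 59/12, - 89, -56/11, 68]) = [ - 89,-80.17, - 65 , - 41, - 56/11, - 59/12, - 29/19,2, 5, 11, 34, 41,53.48 , 68 ]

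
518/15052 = 259/7526 = 0.03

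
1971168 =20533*96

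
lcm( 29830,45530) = 865070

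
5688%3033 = 2655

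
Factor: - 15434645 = - 5^1 * 563^1*5483^1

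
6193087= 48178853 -41985766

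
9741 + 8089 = 17830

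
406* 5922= 2404332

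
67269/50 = 67269/50 = 1345.38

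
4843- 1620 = 3223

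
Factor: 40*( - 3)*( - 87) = 2^3 * 3^2*5^1*29^1 = 10440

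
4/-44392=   -  1 + 11097/11098 = - 0.00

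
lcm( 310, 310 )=310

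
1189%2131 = 1189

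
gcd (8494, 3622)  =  2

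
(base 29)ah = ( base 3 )102101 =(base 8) 463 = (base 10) 307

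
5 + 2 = 7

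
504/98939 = 504/98939 = 0.01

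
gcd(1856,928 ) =928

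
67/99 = 67/99 =0.68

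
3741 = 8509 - 4768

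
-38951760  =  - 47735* 816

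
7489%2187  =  928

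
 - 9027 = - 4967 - 4060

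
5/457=5/457  =  0.01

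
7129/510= 7129/510=13.98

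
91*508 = 46228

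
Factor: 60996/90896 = 2^( - 2 )*3^1*17^1 *19^( - 1) = 51/76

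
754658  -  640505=114153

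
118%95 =23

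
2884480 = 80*36056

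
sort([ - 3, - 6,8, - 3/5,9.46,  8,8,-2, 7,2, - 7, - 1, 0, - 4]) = [-7, - 6, - 4,-3, - 2, - 1,  -  3/5, 0, 2,7, 8,8,8,9.46 ] 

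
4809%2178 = 453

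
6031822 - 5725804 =306018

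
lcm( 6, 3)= 6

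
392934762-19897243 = 373037519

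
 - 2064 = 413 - 2477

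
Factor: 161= 7^1*23^1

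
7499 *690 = 5174310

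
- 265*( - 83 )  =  21995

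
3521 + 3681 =7202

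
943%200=143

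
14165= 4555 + 9610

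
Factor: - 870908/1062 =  - 435454/531 = - 2^1 * 3^ ( - 2 )*59^( - 1) * 217727^1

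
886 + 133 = 1019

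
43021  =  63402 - 20381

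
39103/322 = 39103/322 = 121.44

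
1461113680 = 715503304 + 745610376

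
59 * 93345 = 5507355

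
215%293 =215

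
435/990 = 29/66 =0.44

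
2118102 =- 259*( - 8178)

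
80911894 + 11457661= 92369555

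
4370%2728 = 1642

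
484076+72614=556690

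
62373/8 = 62373/8=7796.62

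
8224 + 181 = 8405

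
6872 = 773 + 6099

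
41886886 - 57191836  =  -15304950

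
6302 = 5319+983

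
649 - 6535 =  - 5886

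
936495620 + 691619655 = 1628115275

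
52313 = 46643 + 5670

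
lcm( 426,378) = 26838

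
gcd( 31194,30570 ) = 6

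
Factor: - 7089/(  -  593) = 3^1*17^1 * 139^1*593^(- 1)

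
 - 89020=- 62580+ - 26440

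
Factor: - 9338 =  - 2^1 * 7^1*23^1*29^1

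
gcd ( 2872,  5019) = 1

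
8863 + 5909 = 14772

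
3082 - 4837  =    -  1755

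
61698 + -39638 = 22060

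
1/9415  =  1/9415 = 0.00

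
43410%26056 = 17354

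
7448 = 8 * 931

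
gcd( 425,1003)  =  17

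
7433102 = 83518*89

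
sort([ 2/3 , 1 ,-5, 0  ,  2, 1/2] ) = [  -  5, 0,1/2, 2/3, 1 , 2]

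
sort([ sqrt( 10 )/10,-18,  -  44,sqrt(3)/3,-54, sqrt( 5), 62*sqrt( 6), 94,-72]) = [ - 72,-54, - 44, - 18,sqrt( 10 )/10,  sqrt ( 3)/3, sqrt( 5),94,62 * sqrt( 6 )]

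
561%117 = 93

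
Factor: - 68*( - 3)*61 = 12444 = 2^2 * 3^1*17^1*61^1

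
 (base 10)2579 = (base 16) a13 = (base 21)5HH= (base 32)2GJ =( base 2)101000010011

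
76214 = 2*38107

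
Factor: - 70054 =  - 2^1*35027^1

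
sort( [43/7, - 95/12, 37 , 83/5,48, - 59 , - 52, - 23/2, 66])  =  [-59,-52, - 23/2, - 95/12, 43/7, 83/5 , 37, 48, 66]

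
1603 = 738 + 865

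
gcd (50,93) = 1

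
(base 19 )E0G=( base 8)11716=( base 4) 1033032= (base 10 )5070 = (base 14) 1BC2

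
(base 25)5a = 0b10000111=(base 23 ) 5k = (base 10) 135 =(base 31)4b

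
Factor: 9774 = 2^1*3^3  *  181^1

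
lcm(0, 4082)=0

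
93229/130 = 93229/130=717.15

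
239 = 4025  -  3786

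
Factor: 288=2^5*3^2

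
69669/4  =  69669/4 = 17417.25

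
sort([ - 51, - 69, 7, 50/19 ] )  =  [  -  69, - 51, 50/19, 7]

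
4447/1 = 4447= 4447.00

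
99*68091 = 6741009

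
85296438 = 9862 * 8649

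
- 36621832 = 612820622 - 649442454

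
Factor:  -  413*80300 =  - 33163900 = - 2^2*5^2  *  7^1*11^1*59^1*73^1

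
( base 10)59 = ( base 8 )73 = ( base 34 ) 1p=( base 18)35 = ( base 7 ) 113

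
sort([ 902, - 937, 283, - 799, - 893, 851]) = [  -  937, - 893, - 799, 283, 851,  902 ]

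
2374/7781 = 2374/7781 = 0.31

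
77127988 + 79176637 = 156304625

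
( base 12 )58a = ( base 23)1cl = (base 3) 1010121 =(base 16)33a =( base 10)826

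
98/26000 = 49/13000 = 0.00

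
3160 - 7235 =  - 4075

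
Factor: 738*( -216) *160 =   -  2^9*3^5*5^1*41^1 = - 25505280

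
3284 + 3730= 7014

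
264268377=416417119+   -  152148742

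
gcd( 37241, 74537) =1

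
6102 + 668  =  6770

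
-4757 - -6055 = 1298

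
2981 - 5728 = -2747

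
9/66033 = 1/7337 = 0.00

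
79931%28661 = 22609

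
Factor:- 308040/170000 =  - 453/250 = -2^( - 1 )* 3^1*5^( -3)*151^1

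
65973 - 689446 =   -  623473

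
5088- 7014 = -1926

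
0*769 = 0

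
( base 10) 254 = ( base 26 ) 9K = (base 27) 9b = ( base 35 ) 79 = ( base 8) 376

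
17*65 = 1105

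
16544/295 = 16544/295=56.08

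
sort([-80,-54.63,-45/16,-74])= [  -  80, -74, - 54.63, - 45/16]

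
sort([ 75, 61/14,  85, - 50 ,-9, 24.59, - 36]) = [ - 50, - 36, - 9,  61/14, 24.59,75, 85]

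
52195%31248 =20947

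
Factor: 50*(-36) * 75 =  -135000 = -2^3*3^3*5^4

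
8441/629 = 8441/629 = 13.42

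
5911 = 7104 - 1193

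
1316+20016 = 21332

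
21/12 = 7/4 = 1.75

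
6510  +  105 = 6615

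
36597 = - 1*(- 36597)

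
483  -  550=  - 67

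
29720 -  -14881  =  44601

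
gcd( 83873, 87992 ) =1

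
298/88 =3  +  17/44 =3.39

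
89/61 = 1 + 28/61 = 1.46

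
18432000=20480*900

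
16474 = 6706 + 9768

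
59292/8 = 14823/2   =  7411.50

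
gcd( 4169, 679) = 1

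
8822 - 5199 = 3623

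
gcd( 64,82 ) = 2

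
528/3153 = 176/1051 = 0.17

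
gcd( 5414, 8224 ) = 2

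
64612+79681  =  144293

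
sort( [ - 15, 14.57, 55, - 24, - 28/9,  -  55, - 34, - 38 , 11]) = [ -55, - 38,  -  34, - 24, - 15,-28/9, 11, 14.57,55 ]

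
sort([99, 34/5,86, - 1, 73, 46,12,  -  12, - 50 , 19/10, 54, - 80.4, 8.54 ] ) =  [ -80.4, - 50,  -  12,  -  1 , 19/10, 34/5, 8.54,12,  46,  54,73,86, 99]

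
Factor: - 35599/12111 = -3^( - 1 )*11^(-1) * 97^1 = -97/33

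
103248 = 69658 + 33590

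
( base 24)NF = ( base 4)20313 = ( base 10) 567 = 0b1000110111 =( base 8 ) 1067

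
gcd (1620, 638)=2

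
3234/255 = 1078/85= 12.68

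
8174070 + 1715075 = 9889145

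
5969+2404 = 8373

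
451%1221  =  451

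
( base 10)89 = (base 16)59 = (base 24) 3H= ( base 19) 4d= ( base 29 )32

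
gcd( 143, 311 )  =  1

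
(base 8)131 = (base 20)49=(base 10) 89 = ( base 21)45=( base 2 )1011001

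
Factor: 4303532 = 2^2*401^1*2683^1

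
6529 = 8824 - 2295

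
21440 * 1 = 21440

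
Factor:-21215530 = -2^1*5^1*7^2*29^1  *  1493^1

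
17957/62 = 289+39/62 = 289.63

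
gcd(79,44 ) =1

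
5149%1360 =1069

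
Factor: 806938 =2^1*11^1*43^1*853^1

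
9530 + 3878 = 13408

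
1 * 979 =979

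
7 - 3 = 4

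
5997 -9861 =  - 3864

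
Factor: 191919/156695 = 3^1*5^(- 1)*11^ (  -  2 ) * 13^1  *19^1 = 741/605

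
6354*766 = 4867164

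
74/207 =74/207=0.36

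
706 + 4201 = 4907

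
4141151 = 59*70189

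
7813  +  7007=14820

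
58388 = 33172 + 25216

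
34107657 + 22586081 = 56693738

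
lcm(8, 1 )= 8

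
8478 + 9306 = 17784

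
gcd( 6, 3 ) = 3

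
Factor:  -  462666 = -2^1 *3^1*29^1*2659^1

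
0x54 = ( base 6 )220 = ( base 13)66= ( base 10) 84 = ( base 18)4C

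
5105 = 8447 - 3342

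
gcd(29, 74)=1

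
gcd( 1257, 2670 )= 3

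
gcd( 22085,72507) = 1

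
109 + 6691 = 6800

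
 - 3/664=  -  1 + 661/664 = - 0.00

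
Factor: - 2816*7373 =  - 20762368 = -2^8 * 11^1 * 73^1*101^1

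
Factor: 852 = 2^2*3^1 * 71^1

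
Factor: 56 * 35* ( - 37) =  - 2^3 * 5^1*7^2  *  37^1=- 72520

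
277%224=53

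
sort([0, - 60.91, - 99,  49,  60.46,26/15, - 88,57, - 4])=[  -  99, - 88 , - 60.91, - 4, 0, 26/15, 49,57, 60.46] 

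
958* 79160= 75835280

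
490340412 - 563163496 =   -  72823084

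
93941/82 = 93941/82 = 1145.62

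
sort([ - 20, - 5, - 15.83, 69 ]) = [  -  20, - 15.83, - 5, 69 ]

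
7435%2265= 640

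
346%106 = 28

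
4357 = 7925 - 3568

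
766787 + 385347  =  1152134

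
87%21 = 3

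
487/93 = 5+22/93 =5.24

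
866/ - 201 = - 5+139/201  =  - 4.31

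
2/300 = 1/150 = 0.01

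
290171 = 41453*7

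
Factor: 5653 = 5653^1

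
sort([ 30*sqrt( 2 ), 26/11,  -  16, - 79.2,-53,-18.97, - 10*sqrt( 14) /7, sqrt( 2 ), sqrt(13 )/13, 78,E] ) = [ - 79.2, - 53, - 18.97,-16, - 10 * sqrt( 14)/7,sqrt(13) /13,sqrt(2), 26/11,E,30*sqrt(2), 78 ] 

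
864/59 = 14 + 38/59 = 14.64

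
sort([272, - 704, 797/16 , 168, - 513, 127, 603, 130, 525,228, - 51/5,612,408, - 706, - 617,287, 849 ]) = [ -706,  -  704, - 617, - 513, - 51/5, 797/16, 127, 130, 168,228 , 272,287, 408, 525,603, 612,849] 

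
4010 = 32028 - 28018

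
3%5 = 3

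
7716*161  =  1242276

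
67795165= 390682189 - 322887024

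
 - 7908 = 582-8490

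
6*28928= 173568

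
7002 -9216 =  - 2214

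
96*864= 82944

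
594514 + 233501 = 828015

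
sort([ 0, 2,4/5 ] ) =[0, 4/5, 2 ]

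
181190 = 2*90595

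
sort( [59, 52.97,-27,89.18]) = [ - 27,52.97,59, 89.18]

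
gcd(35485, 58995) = 5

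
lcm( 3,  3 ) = 3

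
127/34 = 127/34 = 3.74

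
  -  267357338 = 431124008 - 698481346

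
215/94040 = 43/18808 = 0.00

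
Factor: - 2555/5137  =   - 5^1 * 7^1 * 11^( - 1) * 73^1*467^( - 1)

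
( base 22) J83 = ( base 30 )acf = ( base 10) 9375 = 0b10010010011111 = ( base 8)22237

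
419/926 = 419/926=   0.45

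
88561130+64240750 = 152801880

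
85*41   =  3485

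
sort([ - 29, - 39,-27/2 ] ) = [ - 39, - 29, -27/2]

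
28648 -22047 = 6601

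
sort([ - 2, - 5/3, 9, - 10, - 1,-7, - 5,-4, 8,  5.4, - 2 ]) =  [ - 10, - 7, - 5, - 4, - 2, - 2, - 5/3, - 1,5.4, 8, 9]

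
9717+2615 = 12332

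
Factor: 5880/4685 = 1176/937= 2^3*3^1 * 7^2*937^( - 1) 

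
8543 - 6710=1833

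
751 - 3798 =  - 3047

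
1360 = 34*40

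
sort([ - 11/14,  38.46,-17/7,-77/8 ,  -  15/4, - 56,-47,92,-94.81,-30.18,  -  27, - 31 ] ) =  [ -94.81, - 56, - 47, - 31 , - 30.18, - 27, - 77/8,-15/4 ,-17/7,-11/14,  38.46,  92] 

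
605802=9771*62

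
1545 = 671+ 874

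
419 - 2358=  - 1939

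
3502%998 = 508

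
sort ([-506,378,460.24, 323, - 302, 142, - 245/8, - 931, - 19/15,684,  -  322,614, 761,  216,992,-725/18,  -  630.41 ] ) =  [ - 931, - 630.41, - 506, - 322, - 302,  -  725/18, -245/8 , - 19/15,  142,216,323, 378,  460.24, 614,  684,  761, 992]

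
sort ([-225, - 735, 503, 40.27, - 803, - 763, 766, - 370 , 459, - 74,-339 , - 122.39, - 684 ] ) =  [ - 803,  -  763 , - 735, - 684, - 370, - 339, - 225, - 122.39,  -  74, 40.27,459,503,766 ]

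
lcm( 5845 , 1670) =11690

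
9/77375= 9/77375 = 0.00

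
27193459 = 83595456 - 56401997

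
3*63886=191658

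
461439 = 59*7821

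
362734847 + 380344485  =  743079332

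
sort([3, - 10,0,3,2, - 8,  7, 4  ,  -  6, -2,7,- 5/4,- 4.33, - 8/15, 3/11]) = [ - 10, - 8, - 6,- 4.33, - 2, - 5/4,-8/15 , 0,3/11,2,  3,  3, 4,  7,7 ] 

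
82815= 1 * 82815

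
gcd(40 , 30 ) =10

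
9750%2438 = 2436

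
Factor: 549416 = 2^3*7^1*9811^1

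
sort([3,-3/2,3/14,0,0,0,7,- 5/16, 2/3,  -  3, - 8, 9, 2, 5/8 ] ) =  [ - 8, - 3, - 3/2, - 5/16, 0,0, 0,3/14,5/8,2/3, 2,3,7,9]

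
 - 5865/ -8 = 5865/8 = 733.12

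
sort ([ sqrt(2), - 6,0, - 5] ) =[ - 6, - 5,0, sqrt(2)]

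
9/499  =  9/499 = 0.02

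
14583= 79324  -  64741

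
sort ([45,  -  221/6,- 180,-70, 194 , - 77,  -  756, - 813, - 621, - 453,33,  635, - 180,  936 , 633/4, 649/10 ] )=[ - 813  ,-756, - 621 , - 453 ,-180,-180  , - 77,-70,-221/6,  33,45,649/10,  633/4, 194,  635,936] 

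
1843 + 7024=8867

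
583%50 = 33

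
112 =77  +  35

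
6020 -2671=3349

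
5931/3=1977 = 1977.00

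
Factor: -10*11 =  - 2^1*5^1*11^1=- 110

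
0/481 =0 = 0.00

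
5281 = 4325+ 956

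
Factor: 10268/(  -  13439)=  - 68/89= - 2^2*17^1 * 89^ (-1)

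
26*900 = 23400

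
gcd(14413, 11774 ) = 203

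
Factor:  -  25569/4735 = -3^3*5^(-1) = -27/5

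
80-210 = -130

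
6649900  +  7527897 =14177797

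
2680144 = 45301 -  - 2634843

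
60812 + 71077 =131889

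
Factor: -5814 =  - 2^1 *3^2*17^1* 19^1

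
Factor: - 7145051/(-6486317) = 733^( - 1 )*8849^(-1 )*7145051^1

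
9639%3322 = 2995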